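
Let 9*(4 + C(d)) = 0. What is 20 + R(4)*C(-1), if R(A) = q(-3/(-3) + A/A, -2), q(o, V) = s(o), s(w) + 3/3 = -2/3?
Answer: 80/3 ≈ 26.667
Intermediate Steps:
C(d) = -4 (C(d) = -4 + (1/9)*0 = -4 + 0 = -4)
s(w) = -5/3 (s(w) = -1 - 2/3 = -5/3)
q(o, V) = -5/3
R(A) = -5/3
20 + R(4)*C(-1) = 20 - 5/3*(-4) = 20 + 20/3 = 80/3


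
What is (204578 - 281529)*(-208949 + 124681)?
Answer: 6484506868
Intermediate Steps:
(204578 - 281529)*(-208949 + 124681) = -76951*(-84268) = 6484506868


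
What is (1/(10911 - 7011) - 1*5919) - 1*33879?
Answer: -155212199/3900 ≈ -39798.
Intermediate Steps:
(1/(10911 - 7011) - 1*5919) - 1*33879 = (1/3900 - 5919) - 33879 = -23084099/3900 - 33879 = -155212199/3900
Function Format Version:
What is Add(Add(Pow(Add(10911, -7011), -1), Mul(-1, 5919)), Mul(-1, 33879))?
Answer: Rational(-155212199, 3900) ≈ -39798.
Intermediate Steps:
Add(Add(Pow(Add(10911, -7011), -1), Mul(-1, 5919)), Mul(-1, 33879)) = Add(Add(Pow(3900, -1), -5919), -33879) = Add(Add(Rational(1, 3900), -5919), -33879) = Add(Rational(-23084099, 3900), -33879) = Rational(-155212199, 3900)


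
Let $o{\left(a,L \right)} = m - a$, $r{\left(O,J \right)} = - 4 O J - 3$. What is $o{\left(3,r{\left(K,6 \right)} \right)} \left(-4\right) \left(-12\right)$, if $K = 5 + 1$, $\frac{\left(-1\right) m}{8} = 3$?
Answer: $-1296$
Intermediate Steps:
$m = -24$ ($m = \left(-8\right) 3 = -24$)
$K = 6$
$r{\left(O,J \right)} = -3 - 4 J O$ ($r{\left(O,J \right)} = - 4 J O - 3 = -3 - 4 J O$)
$o{\left(a,L \right)} = -24 - a$
$o{\left(3,r{\left(K,6 \right)} \right)} \left(-4\right) \left(-12\right) = \left(-24 - 3\right) \left(-4\right) \left(-12\right) = \left(-27\right) \left(-4\right) \left(-12\right) = 108 \left(-12\right) = -1296$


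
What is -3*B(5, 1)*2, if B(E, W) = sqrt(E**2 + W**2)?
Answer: -6*sqrt(26) ≈ -30.594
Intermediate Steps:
-3*B(5, 1)*2 = -3*sqrt(5**2 + 1**2)*2 = -3*sqrt(25 + 1)*2 = -3*sqrt(26)*2 = -6*sqrt(26)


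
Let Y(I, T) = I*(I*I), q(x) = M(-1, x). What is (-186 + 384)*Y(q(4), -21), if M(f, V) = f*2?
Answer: -1584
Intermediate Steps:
M(f, V) = 2*f
q(x) = -2 (q(x) = 2*(-1) = -2)
Y(I, T) = I**3 (Y(I, T) = I*I**2 = I**3)
(-186 + 384)*Y(q(4), -21) = (-186 + 384)*(-2)**3 = 198*(-8) = -1584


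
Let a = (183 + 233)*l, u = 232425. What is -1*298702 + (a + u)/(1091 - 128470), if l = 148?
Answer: -5435522293/18197 ≈ -2.9870e+5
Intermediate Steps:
a = 61568 (a = (183 + 233)*148 = 416*148 = 61568)
-1*298702 + (a + u)/(1091 - 128470) = -1*298702 + (61568 + 232425)/(1091 - 128470) = -298702 + 293993/(-127379) = -298702 + 293993*(-1/127379) = -298702 - 41999/18197 = -5435522293/18197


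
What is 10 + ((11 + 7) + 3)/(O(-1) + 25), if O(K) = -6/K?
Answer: 331/31 ≈ 10.677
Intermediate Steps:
10 + ((11 + 7) + 3)/(O(-1) + 25) = 10 + ((11 + 7) + 3)/(-6/(-1) + 25) = 10 + (18 + 3)/(-6*(-1) + 25) = 10 + 21/(6 + 25) = 10 + 21/31 = 331/31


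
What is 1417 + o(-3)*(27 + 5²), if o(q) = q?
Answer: 1261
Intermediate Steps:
1417 + o(-3)*(27 + 5²) = 1417 - 3*(27 + 5²) = 1417 - 3*(27 + 25) = 1417 - 3*52 = 1417 - 156 = 1261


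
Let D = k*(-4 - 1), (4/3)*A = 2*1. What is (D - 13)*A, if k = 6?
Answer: -129/2 ≈ -64.500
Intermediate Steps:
A = 3/2 (A = 3*(2*1)/4 = (3/4)*2 = 3/2 ≈ 1.5000)
D = -30 (D = 6*(-4 - 1) = 6*(-5) = -30)
(D - 13)*A = (-30 - 13)*(3/2) = -43*3/2 = -129/2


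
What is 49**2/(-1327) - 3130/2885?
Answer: -2216079/765679 ≈ -2.8943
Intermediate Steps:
49**2/(-1327) - 3130/2885 = 2401*(-1/1327) - 3130*1/2885 = -2401/1327 - 626/577 = -2216079/765679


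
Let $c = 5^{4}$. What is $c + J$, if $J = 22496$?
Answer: $23121$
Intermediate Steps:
$c = 625$
$c + J = 625 + 22496 = 23121$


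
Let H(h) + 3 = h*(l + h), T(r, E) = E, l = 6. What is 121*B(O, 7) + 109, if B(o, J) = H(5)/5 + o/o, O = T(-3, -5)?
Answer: 7442/5 ≈ 1488.4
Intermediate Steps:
H(h) = -3 + h*(6 + h)
O = -5
B(o, J) = 57/5 (B(o, J) = (-3 + 5² + 6*5)/5 + o/o = (-3 + 25 + 30)*(⅕) + 1 = 52*(⅕) + 1 = 52/5 + 1 = 57/5)
121*B(O, 7) + 109 = 121*(57/5) + 109 = 6897/5 + 109 = 7442/5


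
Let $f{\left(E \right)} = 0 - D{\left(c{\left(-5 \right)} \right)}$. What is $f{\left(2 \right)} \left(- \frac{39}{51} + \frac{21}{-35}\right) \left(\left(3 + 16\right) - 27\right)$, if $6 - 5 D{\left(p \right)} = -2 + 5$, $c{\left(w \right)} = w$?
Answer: $- \frac{2784}{425} \approx -6.5506$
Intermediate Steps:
$D{\left(p \right)} = \frac{3}{5}$ ($D{\left(p \right)} = \frac{6}{5} - \frac{-2 + 5}{5} = \frac{6}{5} - \frac{3}{5} = \frac{3}{5}$)
$f{\left(E \right)} = - \frac{3}{5}$ ($f{\left(E \right)} = 0 - \frac{3}{5} = - \frac{3}{5}$)
$f{\left(2 \right)} \left(- \frac{39}{51} + \frac{21}{-35}\right) \left(\left(3 + 16\right) - 27\right) = - \frac{3 \left(- \frac{39}{51} + \frac{21}{-35}\right)}{5} \left(\left(3 + 16\right) - 27\right) = - \frac{3 \left(\left(-39\right) \frac{1}{51} + 21 \left(- \frac{1}{35}\right)\right)}{5} \left(19 - 27\right) = - \frac{3 \left(- \frac{13}{17} - \frac{3}{5}\right)}{5} \left(-8\right) = \left(- \frac{3}{5}\right) \left(- \frac{116}{85}\right) \left(-8\right) = \frac{348}{425} \left(-8\right) = - \frac{2784}{425}$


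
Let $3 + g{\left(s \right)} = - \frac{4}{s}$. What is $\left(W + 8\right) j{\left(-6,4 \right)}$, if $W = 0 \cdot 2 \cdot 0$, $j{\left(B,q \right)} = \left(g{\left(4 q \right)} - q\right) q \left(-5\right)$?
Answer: $1160$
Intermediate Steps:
$g{\left(s \right)} = -3 - \frac{4}{s}$
$j{\left(B,q \right)} = - 5 q \left(-3 - q - \frac{1}{q}\right)$ ($j{\left(B,q \right)} = \left(\left(-3 - \frac{4}{4 q}\right) - q\right) q \left(-5\right) = \left(\left(-3 - 4 \frac{1}{4 q}\right) - q\right) q \left(-5\right) = \left(\left(-3 - \frac{1}{q}\right) - q\right) q \left(-5\right) = \left(-3 - q - \frac{1}{q}\right) q \left(-5\right) = q \left(-3 - q - \frac{1}{q}\right) \left(-5\right) = - 5 q \left(-3 - q - \frac{1}{q}\right)$)
$W = 0$ ($W = 0 \cdot 0 = 0$)
$\left(W + 8\right) j{\left(-6,4 \right)} = \left(0 + 8\right) \left(5 + 5 \cdot 4 \left(3 + 4\right)\right) = 8 \left(5 + 5 \cdot 4 \cdot 7\right) = 8 \left(5 + 140\right) = 8 \cdot 145 = 1160$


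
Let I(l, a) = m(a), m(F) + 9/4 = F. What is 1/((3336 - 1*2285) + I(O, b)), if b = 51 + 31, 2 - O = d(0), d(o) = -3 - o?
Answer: 4/4523 ≈ 0.00088437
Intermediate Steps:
O = 5 (O = 2 - (-3 - 1*0) = 2 - (-3 + 0) = 2 - 1*(-3) = 2 + 3 = 5)
b = 82
m(F) = -9/4 + F
I(l, a) = -9/4 + a
1/((3336 - 1*2285) + I(O, b)) = 1/((3336 - 1*2285) + (-9/4 + 82)) = 1/((3336 - 2285) + 319/4) = 1/(1051 + 319/4) = 1/(4523/4) = 4/4523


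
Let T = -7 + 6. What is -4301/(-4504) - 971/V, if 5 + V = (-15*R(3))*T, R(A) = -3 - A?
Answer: 4781979/427880 ≈ 11.176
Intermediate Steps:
T = -1
V = -95 (V = -5 - 15*(-3 - 1*3)*(-1) = -5 - 15*(-3 - 3)*(-1) = -5 - 15*(-6)*(-1) = -5 + 90*(-1) = -5 - 90 = -95)
-4301/(-4504) - 971/V = -4301/(-4504) - 971/(-95) = -4301*(-1/4504) - 971*(-1/95) = 4301/4504 + 971/95 = 4781979/427880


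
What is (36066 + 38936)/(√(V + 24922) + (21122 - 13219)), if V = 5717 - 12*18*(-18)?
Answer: 296370403/31211441 - 37501*√34527/31211441 ≈ 9.2723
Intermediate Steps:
V = 9605 (V = 5717 - 216*(-18) = 5717 - 1*(-3888) = 5717 + 3888 = 9605)
(36066 + 38936)/(√(V + 24922) + (21122 - 13219)) = (36066 + 38936)/(√(9605 + 24922) + (21122 - 13219)) = 75002/(√34527 + 7903) = 75002/(7903 + √34527)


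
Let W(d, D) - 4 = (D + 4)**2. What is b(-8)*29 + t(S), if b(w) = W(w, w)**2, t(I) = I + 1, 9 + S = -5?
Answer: 11587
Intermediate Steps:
S = -14 (S = -9 - 5 = -14)
W(d, D) = 4 + (4 + D)**2 (W(d, D) = 4 + (D + 4)**2 = 4 + (4 + D)**2)
t(I) = 1 + I
b(w) = (4 + (4 + w)**2)**2
b(-8)*29 + t(S) = (4 + (4 - 8)**2)**2*29 + (1 - 14) = (4 + (-4)**2)**2*29 - 13 = (4 + 16)**2*29 - 13 = 20**2*29 - 13 = 400*29 - 13 = 11600 - 13 = 11587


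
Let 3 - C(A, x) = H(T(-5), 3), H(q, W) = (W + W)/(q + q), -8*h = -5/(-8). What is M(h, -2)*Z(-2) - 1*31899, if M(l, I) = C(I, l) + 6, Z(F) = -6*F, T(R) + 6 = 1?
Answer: -158919/5 ≈ -31784.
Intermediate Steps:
T(R) = -5 (T(R) = -6 + 1 = -5)
h = -5/64 (h = -(-5)/(8*(-8)) = -(-5)*(-1)/(8*8) = -⅛*5/8 = -5/64 ≈ -0.078125)
H(q, W) = W/q (H(q, W) = (2*W)/((2*q)) = (2*W)*(1/(2*q)) = W/q)
C(A, x) = 18/5 (C(A, x) = 3 - 3/(-5) = 3 - 3*(-1)/5 = 3 - 1*(-⅗) = 3 + ⅗ = 18/5)
M(l, I) = 48/5 (M(l, I) = 18/5 + 6 = 48/5)
M(h, -2)*Z(-2) - 1*31899 = 48*(-6*(-2))/5 - 1*31899 = (48/5)*12 - 31899 = 576/5 - 31899 = -158919/5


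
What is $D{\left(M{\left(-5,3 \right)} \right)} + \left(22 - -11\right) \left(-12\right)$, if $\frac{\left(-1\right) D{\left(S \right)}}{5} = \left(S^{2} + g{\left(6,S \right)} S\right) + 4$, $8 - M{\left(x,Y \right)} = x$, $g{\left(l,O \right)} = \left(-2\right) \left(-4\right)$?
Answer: $-1781$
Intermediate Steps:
$g{\left(l,O \right)} = 8$
$M{\left(x,Y \right)} = 8 - x$
$D{\left(S \right)} = -20 - 40 S - 5 S^{2}$ ($D{\left(S \right)} = - 5 \left(\left(S^{2} + 8 S\right) + 4\right) = - 5 \left(4 + S^{2} + 8 S\right) = -20 - 40 S - 5 S^{2}$)
$D{\left(M{\left(-5,3 \right)} \right)} + \left(22 - -11\right) \left(-12\right) = \left(-20 - 40 \left(8 - -5\right) - 5 \left(8 - -5\right)^{2}\right) + \left(22 - -11\right) \left(-12\right) = \left(-20 - 40 \left(8 + 5\right) - 5 \left(8 + 5\right)^{2}\right) + \left(22 + 11\right) \left(-12\right) = \left(-20 - 520 - 5 \cdot 13^{2}\right) + 33 \left(-12\right) = \left(-20 - 520 - 845\right) - 396 = -1385 - 396 = -1781$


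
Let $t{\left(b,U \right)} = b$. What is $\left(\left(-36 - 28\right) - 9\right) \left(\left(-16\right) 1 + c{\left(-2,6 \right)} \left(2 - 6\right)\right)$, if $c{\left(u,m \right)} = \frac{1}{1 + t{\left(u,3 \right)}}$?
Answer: $876$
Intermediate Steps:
$c{\left(u,m \right)} = \frac{1}{1 + u}$
$\left(\left(-36 - 28\right) - 9\right) \left(\left(-16\right) 1 + c{\left(-2,6 \right)} \left(2 - 6\right)\right) = \left(\left(-36 - 28\right) - 9\right) \left(\left(-16\right) 1 + \frac{2 - 6}{1 - 2}\right) = \left(-64 - 9\right) \left(-16 + \frac{2 - 6}{-1}\right) = - 73 \left(-16 - -4\right) = - 73 \left(-16 + 4\right) = \left(-73\right) \left(-12\right) = 876$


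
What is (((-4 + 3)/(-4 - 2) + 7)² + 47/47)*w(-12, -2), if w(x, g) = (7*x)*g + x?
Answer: 24505/3 ≈ 8168.3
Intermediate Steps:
w(x, g) = x + 7*g*x (w(x, g) = 7*g*x + x = x + 7*g*x)
(((-4 + 3)/(-4 - 2) + 7)² + 47/47)*w(-12, -2) = (((-4 + 3)/(-4 - 2) + 7)² + 47/47)*(-12*(1 + 7*(-2))) = ((-1/(-6) + 7)² + 47*(1/47))*(-12*(1 - 14)) = ((-1*(-⅙) + 7)² + 1)*(-12*(-13)) = ((⅙ + 7)² + 1)*156 = ((43/6)² + 1)*156 = (1849/36 + 1)*156 = (1885/36)*156 = 24505/3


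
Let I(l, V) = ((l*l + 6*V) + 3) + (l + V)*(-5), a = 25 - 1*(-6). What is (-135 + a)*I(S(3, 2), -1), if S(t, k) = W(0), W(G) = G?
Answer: -208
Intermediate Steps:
S(t, k) = 0
a = 31 (a = 25 + 6 = 31)
I(l, V) = 3 + V + l**2 - 5*l (I(l, V) = ((l**2 + 6*V) + 3) + (V + l)*(-5) = (3 + l**2 + 6*V) + (-5*V - 5*l) = 3 + V + l**2 - 5*l)
(-135 + a)*I(S(3, 2), -1) = (-135 + 31)*(3 - 1 + 0**2 - 5*0) = -104*(3 - 1 + 0 + 0) = -104*2 = -208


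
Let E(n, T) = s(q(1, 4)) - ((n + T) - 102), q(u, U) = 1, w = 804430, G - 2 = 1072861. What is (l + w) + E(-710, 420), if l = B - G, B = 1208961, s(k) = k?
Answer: 940921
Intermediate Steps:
G = 1072863 (G = 2 + 1072861 = 1072863)
E(n, T) = 103 - T - n (E(n, T) = 1 - ((n + T) - 102) = 1 - ((T + n) - 102) = 1 - (-102 + T + n) = 1 + (102 - T - n) = 103 - T - n)
l = 136098 (l = 1208961 - 1*1072863 = 1208961 - 1072863 = 136098)
(l + w) + E(-710, 420) = (136098 + 804430) + (103 - 1*420 - 1*(-710)) = 940528 + (103 - 420 + 710) = 940528 + 393 = 940921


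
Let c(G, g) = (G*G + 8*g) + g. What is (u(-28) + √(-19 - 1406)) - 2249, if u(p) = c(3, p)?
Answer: -2492 + 5*I*√57 ≈ -2492.0 + 37.749*I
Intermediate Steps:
c(G, g) = G² + 9*g (c(G, g) = (G² + 8*g) + g = G² + 9*g)
u(p) = 9 + 9*p (u(p) = 3² + 9*p = 9 + 9*p)
(u(-28) + √(-19 - 1406)) - 2249 = ((9 + 9*(-28)) + √(-19 - 1406)) - 2249 = ((9 - 252) + √(-1425)) - 2249 = (-243 + 5*I*√57) - 2249 = -2492 + 5*I*√57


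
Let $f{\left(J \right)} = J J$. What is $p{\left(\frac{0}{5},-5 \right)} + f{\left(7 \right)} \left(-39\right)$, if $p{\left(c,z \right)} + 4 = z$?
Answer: $-1920$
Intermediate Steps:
$p{\left(c,z \right)} = -4 + z$
$f{\left(J \right)} = J^{2}$
$p{\left(\frac{0}{5},-5 \right)} + f{\left(7 \right)} \left(-39\right) = \left(-4 - 5\right) + 7^{2} \left(-39\right) = -9 + 49 \left(-39\right) = -9 - 1911 = -1920$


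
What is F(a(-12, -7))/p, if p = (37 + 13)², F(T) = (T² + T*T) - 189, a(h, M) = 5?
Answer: -139/2500 ≈ -0.055600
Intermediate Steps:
F(T) = -189 + 2*T² (F(T) = (T² + T²) - 189 = 2*T² - 189 = -189 + 2*T²)
p = 2500 (p = 50² = 2500)
F(a(-12, -7))/p = (-189 + 2*5²)/2500 = (-189 + 2*25)*(1/2500) = (-189 + 50)*(1/2500) = -139*1/2500 = -139/2500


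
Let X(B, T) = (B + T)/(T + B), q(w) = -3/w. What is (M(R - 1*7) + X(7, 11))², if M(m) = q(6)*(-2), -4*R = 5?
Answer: 4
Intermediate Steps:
R = -5/4 (R = -¼*5 = -5/4 ≈ -1.2500)
X(B, T) = 1 (X(B, T) = (B + T)/(B + T) = 1)
M(m) = 1 (M(m) = -3/6*(-2) = -3*⅙*(-2) = -½*(-2) = 1)
(M(R - 1*7) + X(7, 11))² = (1 + 1)² = 2² = 4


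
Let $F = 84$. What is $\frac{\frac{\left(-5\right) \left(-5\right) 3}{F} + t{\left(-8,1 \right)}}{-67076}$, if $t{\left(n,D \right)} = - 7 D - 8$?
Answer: $\frac{395}{1878128} \approx 0.00021032$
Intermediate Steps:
$t{\left(n,D \right)} = -8 - 7 D$
$\frac{\frac{\left(-5\right) \left(-5\right) 3}{F} + t{\left(-8,1 \right)}}{-67076} = \frac{\frac{\left(-5\right) \left(-5\right) 3}{84} - 15}{-67076} = \left(\frac{25 \cdot 3}{84} - 15\right) \left(- \frac{1}{67076}\right) = \left(\frac{1}{84} \cdot 75 - 15\right) \left(- \frac{1}{67076}\right) = \left(\frac{25}{28} - 15\right) \left(- \frac{1}{67076}\right) = \left(- \frac{395}{28}\right) \left(- \frac{1}{67076}\right) = \frac{395}{1878128}$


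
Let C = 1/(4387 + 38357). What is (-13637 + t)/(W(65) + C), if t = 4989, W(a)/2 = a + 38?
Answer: -369650112/8805265 ≈ -41.981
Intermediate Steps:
W(a) = 76 + 2*a (W(a) = 2*(a + 38) = 2*(38 + a) = 76 + 2*a)
C = 1/42744 ≈ 2.3395e-5
(-13637 + t)/(W(65) + C) = (-13637 + 4989)/((76 + 2*65) + 1/42744) = -8648/((76 + 130) + 1/42744) = -8648/(206 + 1/42744) = -8648/8805265/42744 = -8648*42744/8805265 = -369650112/8805265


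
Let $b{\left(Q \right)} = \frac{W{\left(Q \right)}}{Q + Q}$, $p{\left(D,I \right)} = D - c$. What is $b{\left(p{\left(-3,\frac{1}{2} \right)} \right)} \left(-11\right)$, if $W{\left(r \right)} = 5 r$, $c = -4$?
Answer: $- \frac{55}{2} \approx -27.5$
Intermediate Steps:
$p{\left(D,I \right)} = 4 + D$ ($p{\left(D,I \right)} = D - -4 = D + 4 = 4 + D$)
$b{\left(Q \right)} = \frac{5}{2}$ ($b{\left(Q \right)} = \frac{5 Q}{Q + Q} = \frac{5 Q}{2 Q} = 5 Q \frac{1}{2 Q} = \frac{5}{2}$)
$b{\left(p{\left(-3,\frac{1}{2} \right)} \right)} \left(-11\right) = \frac{5}{2} \left(-11\right) = - \frac{55}{2}$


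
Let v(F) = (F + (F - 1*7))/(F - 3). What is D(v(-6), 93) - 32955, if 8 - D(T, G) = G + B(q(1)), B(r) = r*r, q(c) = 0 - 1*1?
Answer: -33041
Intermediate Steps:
q(c) = -1 (q(c) = 0 - 1 = -1)
B(r) = r²
v(F) = (-7 + 2*F)/(-3 + F) (v(F) = (F + (F - 7))/(-3 + F) = (F + (-7 + F))/(-3 + F) = (-7 + 2*F)/(-3 + F))
D(T, G) = 7 - G (D(T, G) = 8 - (G + (-1)²) = 8 - (G + 1) = 8 - (1 + G) = 8 + (-1 - G) = 7 - G)
D(v(-6), 93) - 32955 = (7 - 1*93) - 32955 = (7 - 93) - 32955 = -86 - 32955 = -33041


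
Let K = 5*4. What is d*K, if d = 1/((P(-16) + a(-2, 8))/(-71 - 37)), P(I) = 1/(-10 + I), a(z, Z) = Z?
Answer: -6240/23 ≈ -271.30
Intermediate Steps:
K = 20
d = -312/23 (d = 1/((1/(-10 - 16) + 8)/(-71 - 37)) = 1/((1/(-26) + 8)/(-108)) = 1/((-1/26 + 8)*(-1/108)) = 1/((207/26)*(-1/108)) = 1/(-23/312) = -312/23 ≈ -13.565)
d*K = -312/23*20 = -6240/23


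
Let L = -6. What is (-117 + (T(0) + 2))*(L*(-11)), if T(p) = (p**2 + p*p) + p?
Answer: -7590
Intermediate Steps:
T(p) = p + 2*p**2 (T(p) = (p**2 + p**2) + p = 2*p**2 + p = p + 2*p**2)
(-117 + (T(0) + 2))*(L*(-11)) = (-117 + (0*(1 + 2*0) + 2))*(-6*(-11)) = (-117 + (0*(1 + 0) + 2))*66 = (-117 + (0*1 + 2))*66 = (-117 + (0 + 2))*66 = (-117 + 2)*66 = -115*66 = -7590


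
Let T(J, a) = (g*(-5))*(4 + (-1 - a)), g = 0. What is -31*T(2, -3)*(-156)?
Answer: 0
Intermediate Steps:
T(J, a) = 0 (T(J, a) = (0*(-5))*(4 + (-1 - a)) = 0*(3 - a) = 0)
-31*T(2, -3)*(-156) = -31*0*(-156) = 0*(-156) = 0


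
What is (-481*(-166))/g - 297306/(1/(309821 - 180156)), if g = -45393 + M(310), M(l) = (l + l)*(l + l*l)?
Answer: -2302556409759909584/59728807 ≈ -3.8550e+10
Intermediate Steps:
M(l) = 2*l*(l + l**2) (M(l) = (2*l)*(l + l**2) = 2*l*(l + l**2))
g = 59728807 (g = -45393 + 2*310**2*(1 + 310) = -45393 + 2*96100*311 = -45393 + 59774200 = 59728807)
(-481*(-166))/g - 297306/(1/(309821 - 180156)) = -481*(-166)/59728807 - 297306/(1/(309821 - 180156)) = 79846*(1/59728807) - 297306/(1/129665) = 79846/59728807 - 297306/1/129665 = 79846/59728807 - 297306*129665 = 79846/59728807 - 38550182490 = -2302556409759909584/59728807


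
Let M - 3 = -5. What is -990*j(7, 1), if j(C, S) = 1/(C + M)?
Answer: -198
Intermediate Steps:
M = -2 (M = 3 - 5 = -2)
j(C, S) = 1/(-2 + C) (j(C, S) = 1/(C - 2) = 1/(-2 + C))
-990*j(7, 1) = -990/(-2 + 7) = -990/5 = -990*1/5 = -198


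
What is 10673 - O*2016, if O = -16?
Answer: 42929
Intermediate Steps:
10673 - O*2016 = 10673 - (-16)*2016 = 10673 - 1*(-32256) = 10673 + 32256 = 42929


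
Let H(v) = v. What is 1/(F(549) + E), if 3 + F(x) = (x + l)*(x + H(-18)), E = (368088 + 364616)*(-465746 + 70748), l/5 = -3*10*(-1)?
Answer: -1/289416243426 ≈ -3.4552e-12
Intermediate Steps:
l = 150 (l = 5*(-3*10*(-1)) = 5*(-30*(-1)) = 5*30 = 150)
E = -289416614592 (E = 732704*(-394998) = -289416614592)
F(x) = -3 + (-18 + x)*(150 + x) (F(x) = -3 + (x + 150)*(x - 18) = -3 + (150 + x)*(-18 + x) = -3 + (-18 + x)*(150 + x))
1/(F(549) + E) = 1/((-2703 + 549² + 132*549) - 289416614592) = 1/((-2703 + 301401 + 72468) - 289416614592) = 1/(371166 - 289416614592) = 1/(-289416243426) = -1/289416243426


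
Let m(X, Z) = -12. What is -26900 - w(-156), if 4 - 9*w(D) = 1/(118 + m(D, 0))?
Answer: -2851447/106 ≈ -26900.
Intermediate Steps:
w(D) = 47/106 (w(D) = 4/9 - 1/(9*(118 - 12)) = 4/9 - 1/9/106 = 4/9 - 1/9*1/106 = 4/9 - 1/954 = 47/106)
-26900 - w(-156) = -26900 - 1*47/106 = -26900 - 47/106 = -2851447/106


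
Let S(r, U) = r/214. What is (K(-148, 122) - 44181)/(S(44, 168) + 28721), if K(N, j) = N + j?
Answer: -4730149/3073169 ≈ -1.5392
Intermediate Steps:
S(r, U) = r/214 (S(r, U) = r*(1/214) = r/214)
(K(-148, 122) - 44181)/(S(44, 168) + 28721) = ((-148 + 122) - 44181)/((1/214)*44 + 28721) = (-26 - 44181)/(22/107 + 28721) = -44207/3073169/107 = -44207*107/3073169 = -4730149/3073169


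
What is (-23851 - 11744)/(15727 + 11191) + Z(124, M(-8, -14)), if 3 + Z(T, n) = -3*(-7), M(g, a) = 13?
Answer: 448929/26918 ≈ 16.678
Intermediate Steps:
Z(T, n) = 18 (Z(T, n) = -3 - 3*(-7) = -3 + 21 = 18)
(-23851 - 11744)/(15727 + 11191) + Z(124, M(-8, -14)) = (-23851 - 11744)/(15727 + 11191) + 18 = -35595/26918 + 18 = 448929/26918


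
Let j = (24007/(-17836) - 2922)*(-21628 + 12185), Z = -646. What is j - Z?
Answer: 70339583859/2548 ≈ 2.7606e+7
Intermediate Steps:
j = 70337937851/2548 (j = (24007*(-1/17836) - 2922)*(-9443) = (-24007/17836 - 2922)*(-9443) = -52140799/17836*(-9443) = 70337937851/2548 ≈ 2.7605e+7)
j - Z = 70337937851/2548 - 1*(-646) = 70337937851/2548 + 646 = 70339583859/2548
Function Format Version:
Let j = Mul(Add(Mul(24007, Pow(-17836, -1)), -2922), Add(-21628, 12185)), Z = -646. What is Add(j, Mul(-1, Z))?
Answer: Rational(70339583859, 2548) ≈ 2.7606e+7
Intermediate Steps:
j = Rational(70337937851, 2548) (j = Mul(Add(Mul(24007, Rational(-1, 17836)), -2922), -9443) = Mul(Add(Rational(-24007, 17836), -2922), -9443) = Mul(Rational(-52140799, 17836), -9443) = Rational(70337937851, 2548) ≈ 2.7605e+7)
Add(j, Mul(-1, Z)) = Add(Rational(70337937851, 2548), Mul(-1, -646)) = Add(Rational(70337937851, 2548), 646) = Rational(70339583859, 2548)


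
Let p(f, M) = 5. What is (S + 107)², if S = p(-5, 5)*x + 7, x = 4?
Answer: 17956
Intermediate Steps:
S = 27 (S = 5*4 + 7 = 20 + 7 = 27)
(S + 107)² = (27 + 107)² = 134² = 17956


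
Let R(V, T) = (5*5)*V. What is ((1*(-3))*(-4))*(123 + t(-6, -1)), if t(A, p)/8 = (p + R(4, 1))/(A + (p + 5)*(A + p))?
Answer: 20340/17 ≈ 1196.5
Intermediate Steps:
R(V, T) = 25*V
t(A, p) = 8*(100 + p)/(A + (5 + p)*(A + p)) (t(A, p) = 8*((p + 25*4)/(A + (p + 5)*(A + p))) = 8*((p + 100)/(A + (5 + p)*(A + p))) = 8*((100 + p)/(A + (5 + p)*(A + p))) = 8*(100 + p)/(A + (5 + p)*(A + p)))
((1*(-3))*(-4))*(123 + t(-6, -1)) = ((1*(-3))*(-4))*(123 + 8*(100 - 1)/((-1)² + 5*(-1) + 6*(-6) - 6*(-1))) = (-3*(-4))*(123 + 8*99/(1 - 5 - 36 + 6)) = 12*(123 + 8*99/(-34)) = 12*(123 + 8*(-1/34)*99) = 12*(123 - 396/17) = 12*(1695/17) = 20340/17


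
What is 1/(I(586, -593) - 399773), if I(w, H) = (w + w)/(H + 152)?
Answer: -441/176301065 ≈ -2.5014e-6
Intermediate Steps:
I(w, H) = 2*w/(152 + H) (I(w, H) = (2*w)/(152 + H) = 2*w/(152 + H))
1/(I(586, -593) - 399773) = 1/(2*586/(152 - 593) - 399773) = 1/(2*586/(-441) - 399773) = 1/(2*586*(-1/441) - 399773) = 1/(-1172/441 - 399773) = 1/(-176301065/441) = -441/176301065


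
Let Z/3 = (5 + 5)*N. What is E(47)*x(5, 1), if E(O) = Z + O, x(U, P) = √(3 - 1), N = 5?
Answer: 197*√2 ≈ 278.60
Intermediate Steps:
Z = 150 (Z = 3*((5 + 5)*5) = 3*(10*5) = 3*50 = 150)
x(U, P) = √2
E(O) = 150 + O
E(47)*x(5, 1) = (150 + 47)*√2 = 197*√2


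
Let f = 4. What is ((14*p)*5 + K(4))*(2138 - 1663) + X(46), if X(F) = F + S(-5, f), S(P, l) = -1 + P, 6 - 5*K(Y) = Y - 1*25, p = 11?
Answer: 368355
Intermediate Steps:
K(Y) = 31/5 - Y/5 (K(Y) = 6/5 - (Y - 1*25)/5 = 6/5 - (Y - 25)/5 = 6/5 - (-25 + Y)/5 = 6/5 + (5 - Y/5) = 31/5 - Y/5)
X(F) = -6 + F (X(F) = F + (-1 - 5) = F - 6 = -6 + F)
((14*p)*5 + K(4))*(2138 - 1663) + X(46) = ((14*11)*5 + (31/5 - ⅕*4))*(2138 - 1663) + (-6 + 46) = (154*5 + (31/5 - ⅘))*475 + 40 = (770 + 27/5)*475 + 40 = (3877/5)*475 + 40 = 368315 + 40 = 368355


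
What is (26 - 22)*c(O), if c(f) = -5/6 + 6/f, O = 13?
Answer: -58/39 ≈ -1.4872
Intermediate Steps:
c(f) = -⅚ + 6/f (c(f) = -5*⅙ + 6/f = -⅚ + 6/f)
(26 - 22)*c(O) = (26 - 22)*(-⅚ + 6/13) = 4*(-⅚ + 6*(1/13)) = 4*(-⅚ + 6/13) = 4*(-29/78) = -58/39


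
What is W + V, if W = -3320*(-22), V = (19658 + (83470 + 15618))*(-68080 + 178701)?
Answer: 13135874306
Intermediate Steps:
V = 13135801266 (V = (19658 + 99088)*110621 = 118746*110621 = 13135801266)
W = 73040
W + V = 73040 + 13135801266 = 13135874306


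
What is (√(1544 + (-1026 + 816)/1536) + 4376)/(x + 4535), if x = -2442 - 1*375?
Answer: 2188/859 + √395229/27488 ≈ 2.5700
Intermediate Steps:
x = -2817 (x = -2442 - 375 = -2817)
(√(1544 + (-1026 + 816)/1536) + 4376)/(x + 4535) = (√(1544 + (-1026 + 816)/1536) + 4376)/(-2817 + 4535) = (√(1544 - 210*1/1536) + 4376)/1718 = (√(1544 - 35/256) + 4376)*(1/1718) = (√(395229/256) + 4376)*(1/1718) = (√395229/16 + 4376)*(1/1718) = (4376 + √395229/16)*(1/1718) = 2188/859 + √395229/27488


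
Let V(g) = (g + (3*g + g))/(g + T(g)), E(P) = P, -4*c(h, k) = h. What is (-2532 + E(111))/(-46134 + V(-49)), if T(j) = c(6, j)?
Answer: 244521/4659044 ≈ 0.052483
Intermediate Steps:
c(h, k) = -h/4
T(j) = -3/2 (T(j) = -¼*6 = -3/2)
V(g) = 5*g/(-3/2 + g) (V(g) = (g + (3*g + g))/(g - 3/2) = (g + 4*g)/(-3/2 + g) = (5*g)/(-3/2 + g) = 5*g/(-3/2 + g))
(-2532 + E(111))/(-46134 + V(-49)) = (-2532 + 111)/(-46134 + 10*(-49)/(-3 + 2*(-49))) = -2421/(-46134 + 10*(-49)/(-3 - 98)) = -2421/(-46134 + 10*(-49)/(-101)) = -2421/(-46134 + 10*(-49)*(-1/101)) = -2421/(-46134 + 490/101) = -2421/(-4659044/101) = -2421*(-101/4659044) = 244521/4659044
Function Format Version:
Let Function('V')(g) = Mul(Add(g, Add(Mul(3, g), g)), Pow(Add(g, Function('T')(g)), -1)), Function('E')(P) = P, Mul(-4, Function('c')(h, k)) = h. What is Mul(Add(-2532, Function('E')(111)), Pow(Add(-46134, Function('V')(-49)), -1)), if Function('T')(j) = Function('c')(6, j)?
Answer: Rational(244521, 4659044) ≈ 0.052483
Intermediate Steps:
Function('c')(h, k) = Mul(Rational(-1, 4), h)
Function('T')(j) = Rational(-3, 2) (Function('T')(j) = Mul(Rational(-1, 4), 6) = Rational(-3, 2))
Function('V')(g) = Mul(5, g, Pow(Add(Rational(-3, 2), g), -1)) (Function('V')(g) = Mul(Add(g, Add(Mul(3, g), g)), Pow(Add(g, Rational(-3, 2)), -1)) = Mul(Add(g, Mul(4, g)), Pow(Add(Rational(-3, 2), g), -1)) = Mul(Mul(5, g), Pow(Add(Rational(-3, 2), g), -1)) = Mul(5, g, Pow(Add(Rational(-3, 2), g), -1)))
Mul(Add(-2532, Function('E')(111)), Pow(Add(-46134, Function('V')(-49)), -1)) = Mul(Add(-2532, 111), Pow(Add(-46134, Mul(10, -49, Pow(Add(-3, Mul(2, -49)), -1))), -1)) = Mul(-2421, Pow(Add(-46134, Mul(10, -49, Pow(Add(-3, -98), -1))), -1)) = Mul(-2421, Pow(Add(-46134, Mul(10, -49, Pow(-101, -1))), -1)) = Mul(-2421, Pow(Add(-46134, Mul(10, -49, Rational(-1, 101))), -1)) = Mul(-2421, Pow(Add(-46134, Rational(490, 101)), -1)) = Mul(-2421, Pow(Rational(-4659044, 101), -1)) = Mul(-2421, Rational(-101, 4659044)) = Rational(244521, 4659044)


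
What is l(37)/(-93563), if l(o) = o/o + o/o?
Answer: -2/93563 ≈ -2.1376e-5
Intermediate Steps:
l(o) = 2 (l(o) = 1 + 1 = 2)
l(37)/(-93563) = 2/(-93563) = 2*(-1/93563) = -2/93563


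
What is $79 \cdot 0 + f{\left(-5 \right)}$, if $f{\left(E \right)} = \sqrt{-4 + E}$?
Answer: $3 i \approx 3.0 i$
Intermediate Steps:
$79 \cdot 0 + f{\left(-5 \right)} = 79 \cdot 0 + \sqrt{-4 - 5} = 0 + \sqrt{-9} = 0 + 3 i = 3 i$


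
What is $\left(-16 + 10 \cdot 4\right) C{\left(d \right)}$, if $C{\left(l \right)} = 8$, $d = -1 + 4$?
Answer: $192$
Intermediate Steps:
$d = 3$
$\left(-16 + 10 \cdot 4\right) C{\left(d \right)} = \left(-16 + 10 \cdot 4\right) 8 = \left(-16 + 40\right) 8 = 24 \cdot 8 = 192$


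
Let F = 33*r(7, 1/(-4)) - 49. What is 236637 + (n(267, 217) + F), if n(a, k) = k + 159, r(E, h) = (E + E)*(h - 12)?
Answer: 462609/2 ≈ 2.3130e+5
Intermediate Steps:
r(E, h) = 2*E*(-12 + h) (r(E, h) = (2*E)*(-12 + h) = 2*E*(-12 + h))
n(a, k) = 159 + k
F = -11417/2 (F = 33*(2*7*(-12 + 1/(-4))) - 49 = 33*(2*7*(-12 - 1/4)) - 49 = 33*(2*7*(-49/4)) - 49 = 33*(-343/2) - 49 = -11319/2 - 49 = -11417/2 ≈ -5708.5)
236637 + (n(267, 217) + F) = 236637 + ((159 + 217) - 11417/2) = 236637 + (376 - 11417/2) = 236637 - 10665/2 = 462609/2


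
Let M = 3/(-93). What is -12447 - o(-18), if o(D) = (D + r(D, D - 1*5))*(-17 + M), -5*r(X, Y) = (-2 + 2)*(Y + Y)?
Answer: -395361/31 ≈ -12754.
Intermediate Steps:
M = -1/31 (M = 3*(-1/93) = -1/31 ≈ -0.032258)
r(X, Y) = 0 (r(X, Y) = -(-2 + 2)*(Y + Y)/5 = -0*2*Y = -⅕*0 = 0)
o(D) = -528*D/31 (o(D) = (D + 0)*(-17 - 1/31) = D*(-528/31) = -528*D/31)
-12447 - o(-18) = -12447 - (-528)*(-18)/31 = -12447 - 1*9504/31 = -12447 - 9504/31 = -395361/31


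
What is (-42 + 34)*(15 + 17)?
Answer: -256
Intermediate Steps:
(-42 + 34)*(15 + 17) = -8*32 = -256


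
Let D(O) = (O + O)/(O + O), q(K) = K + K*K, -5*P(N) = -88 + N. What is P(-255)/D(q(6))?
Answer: 343/5 ≈ 68.600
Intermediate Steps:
P(N) = 88/5 - N/5 (P(N) = -(-88 + N)/5 = 88/5 - N/5)
q(K) = K + K²
D(O) = 1 (D(O) = (2*O)/((2*O)) = (2*O)*(1/(2*O)) = 1)
P(-255)/D(q(6)) = (88/5 - ⅕*(-255))/1 = (88/5 + 51)*1 = (343/5)*1 = 343/5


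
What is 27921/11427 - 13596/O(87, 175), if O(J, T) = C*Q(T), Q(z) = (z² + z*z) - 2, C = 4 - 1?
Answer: 12563017/5302128 ≈ 2.3694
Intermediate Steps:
C = 3
Q(z) = -2 + 2*z² (Q(z) = (z² + z²) - 2 = 2*z² - 2 = -2 + 2*z²)
O(J, T) = -6 + 6*T² (O(J, T) = 3*(-2 + 2*T²) = -6 + 6*T²)
27921/11427 - 13596/O(87, 175) = 27921/11427 - 13596/(-6 + 6*175²) = 27921*(1/11427) - 13596/(-6 + 6*30625) = 9307/3809 - 13596/(-6 + 183750) = 9307/3809 - 13596/183744 = 9307/3809 - 13596*1/183744 = 9307/3809 - 103/1392 = 12563017/5302128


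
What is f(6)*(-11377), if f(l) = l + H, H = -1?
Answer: -56885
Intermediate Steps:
f(l) = -1 + l (f(l) = l - 1 = -1 + l)
f(6)*(-11377) = (-1 + 6)*(-11377) = 5*(-11377) = -56885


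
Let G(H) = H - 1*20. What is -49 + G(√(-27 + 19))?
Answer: -69 + 2*I*√2 ≈ -69.0 + 2.8284*I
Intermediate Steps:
G(H) = -20 + H (G(H) = H - 20 = -20 + H)
-49 + G(√(-27 + 19)) = -49 + (-20 + √(-27 + 19)) = -49 + (-20 + √(-8)) = -49 + (-20 + 2*I*√2) = -69 + 2*I*√2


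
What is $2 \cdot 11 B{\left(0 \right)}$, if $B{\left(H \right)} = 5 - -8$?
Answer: $286$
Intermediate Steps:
$B{\left(H \right)} = 13$ ($B{\left(H \right)} = 5 + 8 = 13$)
$2 \cdot 11 B{\left(0 \right)} = 2 \cdot 11 \cdot 13 = 22 \cdot 13 = 286$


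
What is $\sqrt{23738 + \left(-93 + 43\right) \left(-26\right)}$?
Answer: $3 \sqrt{2782} \approx 158.23$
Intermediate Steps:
$\sqrt{23738 + \left(-93 + 43\right) \left(-26\right)} = \sqrt{23738 - -1300} = \sqrt{23738 + 1300} = \sqrt{25038} = 3 \sqrt{2782}$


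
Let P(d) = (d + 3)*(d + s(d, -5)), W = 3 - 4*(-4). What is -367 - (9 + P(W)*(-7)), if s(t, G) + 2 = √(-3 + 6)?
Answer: 2242 + 154*√3 ≈ 2508.7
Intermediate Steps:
s(t, G) = -2 + √3 (s(t, G) = -2 + √(-3 + 6) = -2 + √3)
W = 19 (W = 3 + 16 = 19)
P(d) = (3 + d)*(-2 + d + √3) (P(d) = (d + 3)*(d + (-2 + √3)) = (3 + d)*(-2 + d + √3))
-367 - (9 + P(W)*(-7)) = -367 - (9 + (-6 + 19 + 19² + 3*√3 + 19*√3)*(-7)) = -367 - (9 + (-6 + 19 + 361 + 3*√3 + 19*√3)*(-7)) = -367 - (9 + (374 + 22*√3)*(-7)) = -367 - (9 + (-2618 - 154*√3)) = -367 - (-2609 - 154*√3) = -367 + (2609 + 154*√3) = 2242 + 154*√3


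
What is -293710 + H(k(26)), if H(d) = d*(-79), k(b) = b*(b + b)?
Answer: -400518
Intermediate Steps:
k(b) = 2*b**2 (k(b) = b*(2*b) = 2*b**2)
H(d) = -79*d
-293710 + H(k(26)) = -293710 - 158*26**2 = -293710 - 158*676 = -293710 - 79*1352 = -293710 - 106808 = -400518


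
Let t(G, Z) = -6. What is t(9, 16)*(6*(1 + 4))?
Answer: -180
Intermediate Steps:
t(9, 16)*(6*(1 + 4)) = -36*(1 + 4) = -36*5 = -6*30 = -180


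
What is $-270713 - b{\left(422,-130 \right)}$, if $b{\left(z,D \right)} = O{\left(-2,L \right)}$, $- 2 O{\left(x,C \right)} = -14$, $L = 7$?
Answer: $-270720$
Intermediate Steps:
$O{\left(x,C \right)} = 7$ ($O{\left(x,C \right)} = \left(- \frac{1}{2}\right) \left(-14\right) = 7$)
$b{\left(z,D \right)} = 7$
$-270713 - b{\left(422,-130 \right)} = -270713 - 7 = -270720$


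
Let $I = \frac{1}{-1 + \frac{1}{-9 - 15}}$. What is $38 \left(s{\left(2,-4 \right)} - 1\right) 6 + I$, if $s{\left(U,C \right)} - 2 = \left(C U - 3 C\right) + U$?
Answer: $\frac{39876}{25} \approx 1595.0$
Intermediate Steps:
$s{\left(U,C \right)} = 2 + U - 3 C + C U$ ($s{\left(U,C \right)} = 2 + \left(\left(C U - 3 C\right) + U\right) = 2 + \left(\left(- 3 C + C U\right) + U\right) = 2 + \left(U - 3 C + C U\right) = 2 + U - 3 C + C U$)
$I = - \frac{24}{25}$ ($I = \frac{1}{-1 + \frac{1}{-24}} = \frac{1}{-1 - \frac{1}{24}} = \frac{1}{- \frac{25}{24}} = - \frac{24}{25} \approx -0.96$)
$38 \left(s{\left(2,-4 \right)} - 1\right) 6 + I = 38 \left(\left(2 + 2 - -12 - 8\right) - 1\right) 6 - \frac{24}{25} = 38 \left(\left(2 + 2 + 12 - 8\right) - 1\right) 6 - \frac{24}{25} = 38 \left(8 - 1\right) 6 - \frac{24}{25} = 38 \cdot 7 \cdot 6 - \frac{24}{25} = 38 \cdot 42 - \frac{24}{25} = 1596 - \frac{24}{25} = \frac{39876}{25}$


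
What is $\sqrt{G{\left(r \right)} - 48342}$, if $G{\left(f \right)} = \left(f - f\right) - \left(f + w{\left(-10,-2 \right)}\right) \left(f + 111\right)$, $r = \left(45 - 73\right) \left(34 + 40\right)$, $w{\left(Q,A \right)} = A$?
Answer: $32 i \sqrt{4019} \approx 2028.7 i$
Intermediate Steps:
$r = -2072$ ($r = \left(-28\right) 74 = -2072$)
$G{\left(f \right)} = - \left(-2 + f\right) \left(111 + f\right)$ ($G{\left(f \right)} = \left(f - f\right) - \left(f - 2\right) \left(f + 111\right) = 0 - \left(-2 + f\right) \left(111 + f\right) = - \left(-2 + f\right) \left(111 + f\right)$)
$\sqrt{G{\left(r \right)} - 48342} = \sqrt{\left(222 - \left(-2072\right)^{2} - -225848\right) - 48342} = \sqrt{\left(222 - 4293184 + 225848\right) - 48342} = \sqrt{-4067114 - 48342} = \sqrt{-4115456} = 32 i \sqrt{4019}$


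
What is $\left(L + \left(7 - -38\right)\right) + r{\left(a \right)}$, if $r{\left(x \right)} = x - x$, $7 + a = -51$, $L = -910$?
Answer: $-865$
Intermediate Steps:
$a = -58$ ($a = -7 - 51 = -58$)
$r{\left(x \right)} = 0$
$\left(L + \left(7 - -38\right)\right) + r{\left(a \right)} = \left(-910 + \left(7 - -38\right)\right) + 0 = \left(-910 + \left(7 + 38\right)\right) + 0 = \left(-910 + 45\right) + 0 = -865 + 0 = -865$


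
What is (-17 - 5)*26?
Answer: -572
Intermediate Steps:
(-17 - 5)*26 = -22*26 = -572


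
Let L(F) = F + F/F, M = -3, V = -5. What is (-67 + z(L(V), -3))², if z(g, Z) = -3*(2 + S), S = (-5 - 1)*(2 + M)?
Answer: 8281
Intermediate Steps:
S = 6 (S = (-5 - 1)*(2 - 3) = -6*(-1) = 6)
L(F) = 1 + F (L(F) = F + 1 = 1 + F)
z(g, Z) = -24 (z(g, Z) = -3*(2 + 6) = -3*8 = -24)
(-67 + z(L(V), -3))² = (-67 - 24)² = (-91)² = 8281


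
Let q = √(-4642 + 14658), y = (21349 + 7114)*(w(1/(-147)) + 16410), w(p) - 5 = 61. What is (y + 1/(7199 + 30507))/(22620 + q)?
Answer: 99994365395328495/4823110050776 - 17682469565929*√626/4823110050776 ≈ 20641.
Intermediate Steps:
w(p) = 66 (w(p) = 5 + 61 = 66)
y = 468956388 (y = (21349 + 7114)*(66 + 16410) = 28463*16476 = 468956388)
q = 4*√626 (q = √10016 = 4*√626 ≈ 100.08)
(y + 1/(7199 + 30507))/(22620 + q) = (468956388 + 1/(7199 + 30507))/(22620 + 4*√626) = (468956388 + 1/37706)/(22620 + 4*√626) = 17682469565929/(37706*(22620 + 4*√626))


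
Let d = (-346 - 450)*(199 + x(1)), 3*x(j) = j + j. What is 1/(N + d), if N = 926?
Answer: -3/474026 ≈ -6.3288e-6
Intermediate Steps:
x(j) = 2*j/3 (x(j) = (j + j)/3 = (2*j)/3 = 2*j/3)
d = -476804/3 (d = (-346 - 450)*(199 + (2/3)*1) = -796*(199 + 2/3) = -796*599/3 = -476804/3 ≈ -1.5893e+5)
1/(N + d) = 1/(926 - 476804/3) = 1/(-474026/3) = -3/474026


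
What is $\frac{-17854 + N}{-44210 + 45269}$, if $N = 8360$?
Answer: $- \frac{9494}{1059} \approx -8.9651$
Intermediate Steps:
$\frac{-17854 + N}{-44210 + 45269} = \frac{-17854 + 8360}{-44210 + 45269} = - \frac{9494}{1059}$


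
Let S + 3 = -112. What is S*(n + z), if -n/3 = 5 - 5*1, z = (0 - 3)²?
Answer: -1035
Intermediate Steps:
S = -115 (S = -3 - 112 = -115)
z = 9 (z = (-3)² = 9)
n = 0 (n = -3*(5 - 5*1) = -3*(5 - 5) = -3*0 = 0)
S*(n + z) = -115*(0 + 9) = -115*9 = -1035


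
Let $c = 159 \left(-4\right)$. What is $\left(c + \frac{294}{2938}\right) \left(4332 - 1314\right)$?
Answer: $- \frac{2819225466}{1469} \approx -1.9191 \cdot 10^{6}$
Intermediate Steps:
$c = -636$
$\left(c + \frac{294}{2938}\right) \left(4332 - 1314\right) = \left(-636 + \frac{294}{2938}\right) \left(4332 - 1314\right) = \left(-636 + 294 \cdot \frac{1}{2938}\right) 3018 = \left(-636 + \frac{147}{1469}\right) 3018 = \left(- \frac{934137}{1469}\right) 3018 = - \frac{2819225466}{1469}$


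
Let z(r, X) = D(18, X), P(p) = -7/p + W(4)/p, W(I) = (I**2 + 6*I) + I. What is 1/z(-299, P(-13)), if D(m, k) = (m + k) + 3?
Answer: 13/236 ≈ 0.055085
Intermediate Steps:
W(I) = I**2 + 7*I
D(m, k) = 3 + k + m (D(m, k) = (k + m) + 3 = 3 + k + m)
P(p) = 37/p (P(p) = -7/p + (4*(7 + 4))/p = -7/p + (4*11)/p = -7/p + 44/p = 37/p)
z(r, X) = 21 + X (z(r, X) = 3 + X + 18 = 21 + X)
1/z(-299, P(-13)) = 1/(21 + 37/(-13)) = 1/(21 + 37*(-1/13)) = 1/(21 - 37/13) = 1/(236/13) = 13/236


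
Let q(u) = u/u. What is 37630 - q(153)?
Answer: 37629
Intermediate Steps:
q(u) = 1
37630 - q(153) = 37630 - 1*1 = 37630 - 1 = 37629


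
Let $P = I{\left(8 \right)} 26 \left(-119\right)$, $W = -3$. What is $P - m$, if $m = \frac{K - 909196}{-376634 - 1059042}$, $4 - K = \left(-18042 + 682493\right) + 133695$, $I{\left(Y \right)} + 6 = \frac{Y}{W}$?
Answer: $\frac{57743199065}{2153514} \approx 26813.0$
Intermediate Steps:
$I{\left(Y \right)} = -6 - \frac{Y}{3}$ ($I{\left(Y \right)} = -6 + \frac{Y}{-3} = -6 + Y \left(- \frac{1}{3}\right) = -6 - \frac{Y}{3}$)
$K = -798142$ ($K = 4 - \left(\left(-18042 + 682493\right) + 133695\right) = 4 - \left(664451 + 133695\right) = 4 - 798146 = -798142$)
$m = \frac{853669}{717838}$ ($m = \frac{-798142 - 909196}{-376634 - 1059042} = - \frac{1707338}{-1435676} = \left(-1707338\right) \left(- \frac{1}{1435676}\right) = \frac{853669}{717838} \approx 1.1892$)
$P = \frac{80444}{3}$ ($P = \left(-6 - \frac{8}{3}\right) 26 \left(-119\right) = \left(- \frac{26}{3}\right) 26 \left(-119\right) = \left(- \frac{676}{3}\right) \left(-119\right) = \frac{80444}{3} \approx 26815.0$)
$P - m = \frac{80444}{3} - \frac{853669}{717838} = \frac{57743199065}{2153514}$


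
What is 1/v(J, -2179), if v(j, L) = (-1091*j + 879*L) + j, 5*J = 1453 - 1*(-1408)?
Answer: -1/2539039 ≈ -3.9385e-7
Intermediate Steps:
J = 2861/5 (J = (1453 - 1*(-1408))/5 = (1453 + 1408)/5 = (⅕)*2861 = 2861/5 ≈ 572.20)
v(j, L) = -1090*j + 879*L
1/v(J, -2179) = 1/(-1090*2861/5 + 879*(-2179)) = 1/(-623698 - 1915341) = 1/(-2539039) = -1/2539039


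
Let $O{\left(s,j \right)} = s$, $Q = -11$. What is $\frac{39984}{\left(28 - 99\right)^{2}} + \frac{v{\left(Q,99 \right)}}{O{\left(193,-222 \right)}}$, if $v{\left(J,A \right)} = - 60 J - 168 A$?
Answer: $- \frac{72797940}{972913} \approx -74.825$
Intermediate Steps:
$v{\left(J,A \right)} = - 168 A - 60 J$
$\frac{39984}{\left(28 - 99\right)^{2}} + \frac{v{\left(Q,99 \right)}}{O{\left(193,-222 \right)}} = \frac{39984}{\left(28 - 99\right)^{2}} + \frac{\left(-168\right) 99 - -660}{193} = \frac{39984}{\left(-71\right)^{2}} + \left(-16632 + 660\right) \frac{1}{193} = \frac{39984}{5041} - \frac{15972}{193} = - \frac{72797940}{972913}$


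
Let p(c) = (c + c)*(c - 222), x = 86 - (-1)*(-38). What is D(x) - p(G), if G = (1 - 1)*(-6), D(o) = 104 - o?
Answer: 56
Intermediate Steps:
x = 48 (x = 86 - 1*38 = 86 - 38 = 48)
G = 0 (G = 0*(-6) = 0)
p(c) = 2*c*(-222 + c) (p(c) = (2*c)*(-222 + c) = 2*c*(-222 + c))
D(x) - p(G) = (104 - 1*48) - 2*0*(-222 + 0) = (104 - 48) - 2*0*(-222) = 56 - 1*0 = 56 + 0 = 56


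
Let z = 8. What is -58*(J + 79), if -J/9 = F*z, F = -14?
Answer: -63046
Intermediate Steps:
J = 1008 (J = -(-126)*8 = -9*(-112) = 1008)
-58*(J + 79) = -58*(1008 + 79) = -58*1087 = -63046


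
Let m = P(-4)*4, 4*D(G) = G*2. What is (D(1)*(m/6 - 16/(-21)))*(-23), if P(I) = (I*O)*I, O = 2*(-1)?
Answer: 1656/7 ≈ 236.57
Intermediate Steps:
O = -2
D(G) = G/2 (D(G) = (G*2)/4 = (2*G)/4 = G/2)
P(I) = -2*I² (P(I) = (I*(-2))*I = (-2*I)*I = -2*I²)
m = -128 (m = -2*(-4)²*4 = -2*16*4 = -32*4 = -128)
(D(1)*(m/6 - 16/(-21)))*(-23) = (((½)*1)*(-128/6 - 16/(-21)))*(-23) = ((-128*⅙ - 16*(-1/21))/2)*(-23) = ((-64/3 + 16/21)/2)*(-23) = ((½)*(-144/7))*(-23) = -72/7*(-23) = 1656/7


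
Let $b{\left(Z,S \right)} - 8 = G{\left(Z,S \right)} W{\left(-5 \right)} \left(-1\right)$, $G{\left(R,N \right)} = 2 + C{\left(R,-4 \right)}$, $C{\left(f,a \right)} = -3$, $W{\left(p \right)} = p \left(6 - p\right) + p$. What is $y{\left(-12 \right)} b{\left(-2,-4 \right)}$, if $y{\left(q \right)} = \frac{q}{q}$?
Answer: $-52$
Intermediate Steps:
$W{\left(p \right)} = p + p \left(6 - p\right)$
$G{\left(R,N \right)} = -1$ ($G{\left(R,N \right)} = 2 - 3 = -1$)
$b{\left(Z,S \right)} = -52$ ($b{\left(Z,S \right)} = 8 + - \left(-5\right) \left(7 - -5\right) \left(-1\right) = 8 + - \left(-5\right) \left(7 + 5\right) \left(-1\right) = 8 + - \left(-5\right) 12 \left(-1\right) = 8 + \left(-1\right) \left(-60\right) \left(-1\right) = 8 + 60 \left(-1\right) = 8 - 60 = -52$)
$y{\left(q \right)} = 1$
$y{\left(-12 \right)} b{\left(-2,-4 \right)} = 1 \left(-52\right) = -52$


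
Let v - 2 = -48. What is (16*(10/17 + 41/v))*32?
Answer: -60672/391 ≈ -155.17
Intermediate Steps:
v = -46 (v = 2 - 48 = -46)
(16*(10/17 + 41/v))*32 = (16*(10/17 + 41/(-46)))*32 = (16*(10*(1/17) + 41*(-1/46)))*32 = (16*(10/17 - 41/46))*32 = (16*(-237/782))*32 = -1896/391*32 = -60672/391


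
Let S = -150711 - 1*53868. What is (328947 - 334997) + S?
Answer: -210629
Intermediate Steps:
S = -204579 (S = -150711 - 53868 = -204579)
(328947 - 334997) + S = (328947 - 334997) - 204579 = -6050 - 204579 = -210629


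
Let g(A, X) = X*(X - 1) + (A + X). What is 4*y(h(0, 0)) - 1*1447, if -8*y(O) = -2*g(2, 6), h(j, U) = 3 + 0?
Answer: -1409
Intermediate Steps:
g(A, X) = A + X + X*(-1 + X) (g(A, X) = X*(-1 + X) + (A + X) = A + X + X*(-1 + X))
h(j, U) = 3
y(O) = 19/2 (y(O) = -(-1)*(2 + 6²)/4 = -(-1)*(2 + 36)/4 = -(-1)*38/4 = -⅛*(-76) = 19/2)
4*y(h(0, 0)) - 1*1447 = 4*(19/2) - 1*1447 = 38 - 1447 = -1409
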